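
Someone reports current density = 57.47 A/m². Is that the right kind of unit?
Yes

current density has SI base units: A / m^2
A/m² reduces to the same SI base units, so it is a valid unit for current density.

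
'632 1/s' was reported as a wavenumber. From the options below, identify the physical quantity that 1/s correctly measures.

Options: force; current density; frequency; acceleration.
frequency

wavenumber should have units dimensionally equivalent to 1 / m (e.g. 1/m).
The given unit '1/s' reduces to 1 / s. Of the listed options, that is the dimensionality of frequency.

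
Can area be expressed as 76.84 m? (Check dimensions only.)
No

area has SI base units: m^2
m does NOT reduce to m^2; a valid unit for area would be e.g. m².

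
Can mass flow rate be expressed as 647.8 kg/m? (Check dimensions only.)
No

mass flow rate has SI base units: kg / s
kg/m does NOT reduce to kg / s; a valid unit for mass flow rate would be e.g. kg/s.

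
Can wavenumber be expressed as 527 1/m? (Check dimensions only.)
Yes

wavenumber has SI base units: 1 / m
1/m reduces to the same SI base units, so it is a valid unit for wavenumber.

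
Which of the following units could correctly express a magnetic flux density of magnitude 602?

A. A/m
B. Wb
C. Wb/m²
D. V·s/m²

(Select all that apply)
C, D

magnetic flux density has SI base units: kg / (A * s^2)

Checking each option against kg / (A * s^2):
  A. A/m: ✗ does not match
  B. Wb: ✗ does not match
  C. Wb/m²: ✓ matches
  D. V·s/m²: ✓ matches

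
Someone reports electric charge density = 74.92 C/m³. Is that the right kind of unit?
Yes

electric charge density has SI base units: A * s / m^3
C/m³ reduces to the same SI base units, so it is a valid unit for electric charge density.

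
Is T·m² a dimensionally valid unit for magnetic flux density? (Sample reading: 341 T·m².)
No

magnetic flux density has SI base units: kg / (A * s^2)
T·m² does NOT reduce to kg / (A * s^2); a valid unit for magnetic flux density would be e.g. T.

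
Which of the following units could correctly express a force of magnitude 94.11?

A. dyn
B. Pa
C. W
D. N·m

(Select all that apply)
A

force has SI base units: kg * m / s^2

Checking each option against kg * m / s^2:
  A. dyn: ✓ matches
  B. Pa: ✗ does not match
  C. W: ✗ does not match
  D. N·m: ✗ does not match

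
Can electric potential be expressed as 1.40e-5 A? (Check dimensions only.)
No

electric potential has SI base units: kg * m^2 / (A * s^3)
A does NOT reduce to kg * m^2 / (A * s^3); a valid unit for electric potential would be e.g. V.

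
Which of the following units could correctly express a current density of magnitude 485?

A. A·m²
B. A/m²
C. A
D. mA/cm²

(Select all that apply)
B, D

current density has SI base units: A / m^2

Checking each option against A / m^2:
  A. A·m²: ✗ does not match
  B. A/m²: ✓ matches
  C. A: ✗ does not match
  D. mA/cm²: ✓ matches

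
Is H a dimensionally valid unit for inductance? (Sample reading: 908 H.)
Yes

inductance has SI base units: kg * m^2 / (A^2 * s^2)
H reduces to the same SI base units, so it is a valid unit for inductance.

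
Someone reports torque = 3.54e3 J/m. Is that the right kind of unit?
No

torque has SI base units: kg * m^2 / s^2
J/m does NOT reduce to kg * m^2 / s^2; a valid unit for torque would be e.g. N·m.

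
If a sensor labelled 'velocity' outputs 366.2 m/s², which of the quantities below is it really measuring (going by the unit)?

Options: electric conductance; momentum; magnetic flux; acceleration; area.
acceleration

velocity should have units dimensionally equivalent to m / s (e.g. m/s).
The given unit 'm/s²' reduces to m / s^2. Of the listed options, that is the dimensionality of acceleration.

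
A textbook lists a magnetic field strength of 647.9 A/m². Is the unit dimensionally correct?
No

magnetic field strength has SI base units: A / m
A/m² does NOT reduce to A / m; a valid unit for magnetic field strength would be e.g. A/m.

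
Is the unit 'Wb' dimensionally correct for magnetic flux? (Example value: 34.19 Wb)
Yes

magnetic flux has SI base units: kg * m^2 / (A * s^2)
Wb reduces to the same SI base units, so it is a valid unit for magnetic flux.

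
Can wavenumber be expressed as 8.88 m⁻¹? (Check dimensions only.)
Yes

wavenumber has SI base units: 1 / m
m⁻¹ reduces to the same SI base units, so it is a valid unit for wavenumber.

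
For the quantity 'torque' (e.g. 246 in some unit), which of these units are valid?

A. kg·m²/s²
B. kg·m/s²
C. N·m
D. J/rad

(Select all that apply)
A, C, D

torque has SI base units: kg * m^2 / s^2

Checking each option against kg * m^2 / s^2:
  A. kg·m²/s²: ✓ matches
  B. kg·m/s²: ✗ does not match
  C. N·m: ✓ matches
  D. J/rad: ✓ matches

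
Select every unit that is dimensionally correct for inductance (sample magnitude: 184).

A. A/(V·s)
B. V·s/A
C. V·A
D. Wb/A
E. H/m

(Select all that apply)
B, D

inductance has SI base units: kg * m^2 / (A^2 * s^2)

Checking each option against kg * m^2 / (A^2 * s^2):
  A. A/(V·s): ✗ does not match
  B. V·s/A: ✓ matches
  C. V·A: ✗ does not match
  D. Wb/A: ✓ matches
  E. H/m: ✗ does not match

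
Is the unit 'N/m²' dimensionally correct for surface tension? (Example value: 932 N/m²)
No

surface tension has SI base units: kg / s^2
N/m² does NOT reduce to kg / s^2; a valid unit for surface tension would be e.g. N/m.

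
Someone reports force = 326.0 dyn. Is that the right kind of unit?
Yes

force has SI base units: kg * m / s^2
dyn reduces to the same SI base units, so it is a valid unit for force.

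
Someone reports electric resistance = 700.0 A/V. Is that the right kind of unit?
No

electric resistance has SI base units: kg * m^2 / (A^2 * s^3)
A/V does NOT reduce to kg * m^2 / (A^2 * s^3); a valid unit for electric resistance would be e.g. Ω.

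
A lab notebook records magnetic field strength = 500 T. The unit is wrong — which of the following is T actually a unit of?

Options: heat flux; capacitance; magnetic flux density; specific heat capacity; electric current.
magnetic flux density

magnetic field strength should have units dimensionally equivalent to A / m (e.g. A/m).
The given unit 'T' reduces to kg / (A * s^2). Of the listed options, that is the dimensionality of magnetic flux density.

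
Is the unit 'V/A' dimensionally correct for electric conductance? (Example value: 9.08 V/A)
No

electric conductance has SI base units: A^2 * s^3 / (kg * m^2)
V/A does NOT reduce to A^2 * s^3 / (kg * m^2); a valid unit for electric conductance would be e.g. S.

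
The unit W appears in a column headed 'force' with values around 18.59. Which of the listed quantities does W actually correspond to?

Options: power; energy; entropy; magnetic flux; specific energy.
power

force should have units dimensionally equivalent to kg * m / s^2 (e.g. N).
The given unit 'W' reduces to kg * m^2 / s^3. Of the listed options, that is the dimensionality of power.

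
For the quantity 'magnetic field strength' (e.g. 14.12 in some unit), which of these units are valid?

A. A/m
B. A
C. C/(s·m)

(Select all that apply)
A, C

magnetic field strength has SI base units: A / m

Checking each option against A / m:
  A. A/m: ✓ matches
  B. A: ✗ does not match
  C. C/(s·m): ✓ matches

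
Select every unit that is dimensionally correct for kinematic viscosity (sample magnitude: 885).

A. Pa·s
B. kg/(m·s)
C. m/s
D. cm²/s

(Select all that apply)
D

kinematic viscosity has SI base units: m^2 / s

Checking each option against m^2 / s:
  A. Pa·s: ✗ does not match
  B. kg/(m·s): ✗ does not match
  C. m/s: ✗ does not match
  D. cm²/s: ✓ matches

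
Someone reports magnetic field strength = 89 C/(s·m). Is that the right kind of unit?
Yes

magnetic field strength has SI base units: A / m
C/(s·m) reduces to the same SI base units, so it is a valid unit for magnetic field strength.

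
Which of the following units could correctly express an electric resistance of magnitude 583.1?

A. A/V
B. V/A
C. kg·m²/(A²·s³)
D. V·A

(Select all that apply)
B, C

electric resistance has SI base units: kg * m^2 / (A^2 * s^3)

Checking each option against kg * m^2 / (A^2 * s^3):
  A. A/V: ✗ does not match
  B. V/A: ✓ matches
  C. kg·m²/(A²·s³): ✓ matches
  D. V·A: ✗ does not match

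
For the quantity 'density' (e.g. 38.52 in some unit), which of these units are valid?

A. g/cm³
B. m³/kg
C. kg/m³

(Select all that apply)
A, C

density has SI base units: kg / m^3

Checking each option against kg / m^3:
  A. g/cm³: ✓ matches
  B. m³/kg: ✗ does not match
  C. kg/m³: ✓ matches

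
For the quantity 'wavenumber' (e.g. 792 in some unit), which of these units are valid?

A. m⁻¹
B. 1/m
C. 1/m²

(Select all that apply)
A, B

wavenumber has SI base units: 1 / m

Checking each option against 1 / m:
  A. m⁻¹: ✓ matches
  B. 1/m: ✓ matches
  C. 1/m²: ✗ does not match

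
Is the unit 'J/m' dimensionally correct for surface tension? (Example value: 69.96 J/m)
No

surface tension has SI base units: kg / s^2
J/m does NOT reduce to kg / s^2; a valid unit for surface tension would be e.g. N/m.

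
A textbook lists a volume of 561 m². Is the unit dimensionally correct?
No

volume has SI base units: m^3
m² does NOT reduce to m^3; a valid unit for volume would be e.g. m³.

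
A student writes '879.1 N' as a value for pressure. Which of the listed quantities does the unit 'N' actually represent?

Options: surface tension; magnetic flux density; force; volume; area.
force

pressure should have units dimensionally equivalent to kg / (m * s^2) (e.g. Pa).
The given unit 'N' reduces to kg * m / s^2. Of the listed options, that is the dimensionality of force.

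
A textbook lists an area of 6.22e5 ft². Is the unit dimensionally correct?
Yes

area has SI base units: m^2
ft² reduces to the same SI base units, so it is a valid unit for area.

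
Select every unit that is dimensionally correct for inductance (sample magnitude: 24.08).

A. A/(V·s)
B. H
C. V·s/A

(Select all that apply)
B, C

inductance has SI base units: kg * m^2 / (A^2 * s^2)

Checking each option against kg * m^2 / (A^2 * s^2):
  A. A/(V·s): ✗ does not match
  B. H: ✓ matches
  C. V·s/A: ✓ matches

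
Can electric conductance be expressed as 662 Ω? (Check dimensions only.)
No

electric conductance has SI base units: A^2 * s^3 / (kg * m^2)
Ω does NOT reduce to A^2 * s^3 / (kg * m^2); a valid unit for electric conductance would be e.g. S.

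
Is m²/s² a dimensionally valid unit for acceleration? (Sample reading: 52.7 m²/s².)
No

acceleration has SI base units: m / s^2
m²/s² does NOT reduce to m / s^2; a valid unit for acceleration would be e.g. m/s².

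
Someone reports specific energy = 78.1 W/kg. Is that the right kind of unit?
No

specific energy has SI base units: m^2 / s^2
W/kg does NOT reduce to m^2 / s^2; a valid unit for specific energy would be e.g. J/kg.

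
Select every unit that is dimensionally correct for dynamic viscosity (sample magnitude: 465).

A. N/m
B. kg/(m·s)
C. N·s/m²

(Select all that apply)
B, C

dynamic viscosity has SI base units: kg / (m * s)

Checking each option against kg / (m * s):
  A. N/m: ✗ does not match
  B. kg/(m·s): ✓ matches
  C. N·s/m²: ✓ matches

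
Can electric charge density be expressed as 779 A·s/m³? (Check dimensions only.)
Yes

electric charge density has SI base units: A * s / m^3
A·s/m³ reduces to the same SI base units, so it is a valid unit for electric charge density.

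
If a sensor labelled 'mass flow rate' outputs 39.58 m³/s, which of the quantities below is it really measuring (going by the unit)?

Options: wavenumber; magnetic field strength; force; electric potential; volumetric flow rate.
volumetric flow rate

mass flow rate should have units dimensionally equivalent to kg / s (e.g. kg/s).
The given unit 'm³/s' reduces to m^3 / s. Of the listed options, that is the dimensionality of volumetric flow rate.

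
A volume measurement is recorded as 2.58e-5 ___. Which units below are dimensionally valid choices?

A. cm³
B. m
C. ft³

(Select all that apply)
A, C

volume has SI base units: m^3

Checking each option against m^3:
  A. cm³: ✓ matches
  B. m: ✗ does not match
  C. ft³: ✓ matches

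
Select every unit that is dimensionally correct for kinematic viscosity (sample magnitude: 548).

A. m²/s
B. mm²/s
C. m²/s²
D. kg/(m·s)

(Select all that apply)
A, B

kinematic viscosity has SI base units: m^2 / s

Checking each option against m^2 / s:
  A. m²/s: ✓ matches
  B. mm²/s: ✓ matches
  C. m²/s²: ✗ does not match
  D. kg/(m·s): ✗ does not match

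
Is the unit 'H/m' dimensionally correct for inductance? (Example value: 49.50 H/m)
No

inductance has SI base units: kg * m^2 / (A^2 * s^2)
H/m does NOT reduce to kg * m^2 / (A^2 * s^2); a valid unit for inductance would be e.g. H.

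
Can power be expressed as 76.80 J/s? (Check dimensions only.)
Yes

power has SI base units: kg * m^2 / s^3
J/s reduces to the same SI base units, so it is a valid unit for power.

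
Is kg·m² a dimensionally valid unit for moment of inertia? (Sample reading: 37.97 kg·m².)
Yes

moment of inertia has SI base units: kg * m^2
kg·m² reduces to the same SI base units, so it is a valid unit for moment of inertia.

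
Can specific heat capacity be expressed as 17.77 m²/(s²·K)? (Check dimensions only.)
Yes

specific heat capacity has SI base units: m^2 / (s^2 * K)
m²/(s²·K) reduces to the same SI base units, so it is a valid unit for specific heat capacity.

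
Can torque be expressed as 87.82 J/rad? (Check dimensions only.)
Yes

torque has SI base units: kg * m^2 / s^2
J/rad reduces to the same SI base units, so it is a valid unit for torque.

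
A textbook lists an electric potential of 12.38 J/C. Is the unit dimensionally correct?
Yes

electric potential has SI base units: kg * m^2 / (A * s^3)
J/C reduces to the same SI base units, so it is a valid unit for electric potential.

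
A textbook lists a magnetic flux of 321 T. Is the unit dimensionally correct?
No

magnetic flux has SI base units: kg * m^2 / (A * s^2)
T does NOT reduce to kg * m^2 / (A * s^2); a valid unit for magnetic flux would be e.g. Wb.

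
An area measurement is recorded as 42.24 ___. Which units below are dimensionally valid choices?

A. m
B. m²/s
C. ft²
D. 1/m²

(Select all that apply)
C

area has SI base units: m^2

Checking each option against m^2:
  A. m: ✗ does not match
  B. m²/s: ✗ does not match
  C. ft²: ✓ matches
  D. 1/m²: ✗ does not match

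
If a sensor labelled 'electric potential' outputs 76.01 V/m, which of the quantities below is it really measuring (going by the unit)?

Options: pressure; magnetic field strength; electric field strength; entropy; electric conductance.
electric field strength

electric potential should have units dimensionally equivalent to kg * m^2 / (A * s^3) (e.g. V).
The given unit 'V/m' reduces to kg * m / (A * s^3). Of the listed options, that is the dimensionality of electric field strength.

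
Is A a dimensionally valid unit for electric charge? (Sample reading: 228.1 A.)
No

electric charge has SI base units: A * s
A does NOT reduce to A * s; a valid unit for electric charge would be e.g. C.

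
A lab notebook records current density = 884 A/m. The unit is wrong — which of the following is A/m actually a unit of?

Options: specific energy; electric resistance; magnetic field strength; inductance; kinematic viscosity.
magnetic field strength

current density should have units dimensionally equivalent to A / m^2 (e.g. A/m²).
The given unit 'A/m' reduces to A / m. Of the listed options, that is the dimensionality of magnetic field strength.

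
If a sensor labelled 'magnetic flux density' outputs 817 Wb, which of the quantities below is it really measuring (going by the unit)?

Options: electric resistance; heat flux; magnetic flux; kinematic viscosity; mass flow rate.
magnetic flux

magnetic flux density should have units dimensionally equivalent to kg / (A * s^2) (e.g. T).
The given unit 'Wb' reduces to kg * m^2 / (A * s^2). Of the listed options, that is the dimensionality of magnetic flux.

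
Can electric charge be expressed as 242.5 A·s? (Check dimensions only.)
Yes

electric charge has SI base units: A * s
A·s reduces to the same SI base units, so it is a valid unit for electric charge.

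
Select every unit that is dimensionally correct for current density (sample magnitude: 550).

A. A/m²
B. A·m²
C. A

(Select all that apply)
A

current density has SI base units: A / m^2

Checking each option against A / m^2:
  A. A/m²: ✓ matches
  B. A·m²: ✗ does not match
  C. A: ✗ does not match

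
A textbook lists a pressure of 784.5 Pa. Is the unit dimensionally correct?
Yes

pressure has SI base units: kg / (m * s^2)
Pa reduces to the same SI base units, so it is a valid unit for pressure.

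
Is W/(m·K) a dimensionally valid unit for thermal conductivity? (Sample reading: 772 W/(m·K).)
Yes

thermal conductivity has SI base units: kg * m / (s^3 * K)
W/(m·K) reduces to the same SI base units, so it is a valid unit for thermal conductivity.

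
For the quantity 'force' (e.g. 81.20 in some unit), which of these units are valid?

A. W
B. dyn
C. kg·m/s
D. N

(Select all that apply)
B, D

force has SI base units: kg * m / s^2

Checking each option against kg * m / s^2:
  A. W: ✗ does not match
  B. dyn: ✓ matches
  C. kg·m/s: ✗ does not match
  D. N: ✓ matches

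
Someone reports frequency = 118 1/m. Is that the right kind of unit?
No

frequency has SI base units: 1 / s
1/m does NOT reduce to 1 / s; a valid unit for frequency would be e.g. Hz.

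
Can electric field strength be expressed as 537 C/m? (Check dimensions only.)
No

electric field strength has SI base units: kg * m / (A * s^3)
C/m does NOT reduce to kg * m / (A * s^3); a valid unit for electric field strength would be e.g. V/m.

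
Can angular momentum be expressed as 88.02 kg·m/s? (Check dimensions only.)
No

angular momentum has SI base units: kg * m^2 / s
kg·m/s does NOT reduce to kg * m^2 / s; a valid unit for angular momentum would be e.g. kg·m²/s.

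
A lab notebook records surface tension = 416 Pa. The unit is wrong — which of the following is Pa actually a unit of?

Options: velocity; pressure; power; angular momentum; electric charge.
pressure

surface tension should have units dimensionally equivalent to kg / s^2 (e.g. N/m).
The given unit 'Pa' reduces to kg / (m * s^2). Of the listed options, that is the dimensionality of pressure.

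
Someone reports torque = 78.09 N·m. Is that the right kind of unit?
Yes

torque has SI base units: kg * m^2 / s^2
N·m reduces to the same SI base units, so it is a valid unit for torque.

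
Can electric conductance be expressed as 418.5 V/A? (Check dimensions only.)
No

electric conductance has SI base units: A^2 * s^3 / (kg * m^2)
V/A does NOT reduce to A^2 * s^3 / (kg * m^2); a valid unit for electric conductance would be e.g. S.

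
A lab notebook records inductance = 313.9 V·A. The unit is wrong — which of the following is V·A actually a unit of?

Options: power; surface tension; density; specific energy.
power

inductance should have units dimensionally equivalent to kg * m^2 / (A^2 * s^2) (e.g. H).
The given unit 'V·A' reduces to kg * m^2 / s^3. Of the listed options, that is the dimensionality of power.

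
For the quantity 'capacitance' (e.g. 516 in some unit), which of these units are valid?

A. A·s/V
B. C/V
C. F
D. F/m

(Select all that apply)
A, B, C

capacitance has SI base units: A^2 * s^4 / (kg * m^2)

Checking each option against A^2 * s^4 / (kg * m^2):
  A. A·s/V: ✓ matches
  B. C/V: ✓ matches
  C. F: ✓ matches
  D. F/m: ✗ does not match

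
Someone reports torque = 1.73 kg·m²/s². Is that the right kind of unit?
Yes

torque has SI base units: kg * m^2 / s^2
kg·m²/s² reduces to the same SI base units, so it is a valid unit for torque.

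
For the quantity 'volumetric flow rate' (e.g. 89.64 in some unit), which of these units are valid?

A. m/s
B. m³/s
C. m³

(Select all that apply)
B

volumetric flow rate has SI base units: m^3 / s

Checking each option against m^3 / s:
  A. m/s: ✗ does not match
  B. m³/s: ✓ matches
  C. m³: ✗ does not match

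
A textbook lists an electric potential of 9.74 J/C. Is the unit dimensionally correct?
Yes

electric potential has SI base units: kg * m^2 / (A * s^3)
J/C reduces to the same SI base units, so it is a valid unit for electric potential.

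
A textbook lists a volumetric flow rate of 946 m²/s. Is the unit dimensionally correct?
No

volumetric flow rate has SI base units: m^3 / s
m²/s does NOT reduce to m^3 / s; a valid unit for volumetric flow rate would be e.g. m³/s.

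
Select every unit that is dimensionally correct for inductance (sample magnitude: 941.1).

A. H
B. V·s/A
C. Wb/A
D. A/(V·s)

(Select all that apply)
A, B, C

inductance has SI base units: kg * m^2 / (A^2 * s^2)

Checking each option against kg * m^2 / (A^2 * s^2):
  A. H: ✓ matches
  B. V·s/A: ✓ matches
  C. Wb/A: ✓ matches
  D. A/(V·s): ✗ does not match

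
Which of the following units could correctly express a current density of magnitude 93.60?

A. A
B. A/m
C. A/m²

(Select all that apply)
C

current density has SI base units: A / m^2

Checking each option against A / m^2:
  A. A: ✗ does not match
  B. A/m: ✗ does not match
  C. A/m²: ✓ matches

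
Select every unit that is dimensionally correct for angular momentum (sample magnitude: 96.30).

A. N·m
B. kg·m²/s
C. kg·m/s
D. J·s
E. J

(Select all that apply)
B, D

angular momentum has SI base units: kg * m^2 / s

Checking each option against kg * m^2 / s:
  A. N·m: ✗ does not match
  B. kg·m²/s: ✓ matches
  C. kg·m/s: ✗ does not match
  D. J·s: ✓ matches
  E. J: ✗ does not match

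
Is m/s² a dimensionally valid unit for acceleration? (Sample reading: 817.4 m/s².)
Yes

acceleration has SI base units: m / s^2
m/s² reduces to the same SI base units, so it is a valid unit for acceleration.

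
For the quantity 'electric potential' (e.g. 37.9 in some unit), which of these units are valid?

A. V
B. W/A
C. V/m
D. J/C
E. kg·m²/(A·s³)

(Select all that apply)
A, B, D, E

electric potential has SI base units: kg * m^2 / (A * s^3)

Checking each option against kg * m^2 / (A * s^3):
  A. V: ✓ matches
  B. W/A: ✓ matches
  C. V/m: ✗ does not match
  D. J/C: ✓ matches
  E. kg·m²/(A·s³): ✓ matches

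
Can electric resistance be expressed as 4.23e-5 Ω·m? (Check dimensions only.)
No

electric resistance has SI base units: kg * m^2 / (A^2 * s^3)
Ω·m does NOT reduce to kg * m^2 / (A^2 * s^3); a valid unit for electric resistance would be e.g. Ω.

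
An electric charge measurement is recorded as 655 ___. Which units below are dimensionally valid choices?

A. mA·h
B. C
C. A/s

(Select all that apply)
A, B

electric charge has SI base units: A * s

Checking each option against A * s:
  A. mA·h: ✓ matches
  B. C: ✓ matches
  C. A/s: ✗ does not match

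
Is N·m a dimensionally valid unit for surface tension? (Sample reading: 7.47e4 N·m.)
No

surface tension has SI base units: kg / s^2
N·m does NOT reduce to kg / s^2; a valid unit for surface tension would be e.g. N/m.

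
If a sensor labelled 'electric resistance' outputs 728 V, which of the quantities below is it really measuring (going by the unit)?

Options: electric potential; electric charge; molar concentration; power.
electric potential

electric resistance should have units dimensionally equivalent to kg * m^2 / (A^2 * s^3) (e.g. Ω).
The given unit 'V' reduces to kg * m^2 / (A * s^3). Of the listed options, that is the dimensionality of electric potential.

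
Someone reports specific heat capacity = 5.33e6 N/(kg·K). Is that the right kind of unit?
No

specific heat capacity has SI base units: m^2 / (s^2 * K)
N/(kg·K) does NOT reduce to m^2 / (s^2 * K); a valid unit for specific heat capacity would be e.g. J/(kg·K).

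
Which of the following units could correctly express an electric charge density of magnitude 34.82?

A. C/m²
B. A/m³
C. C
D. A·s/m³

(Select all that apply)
D

electric charge density has SI base units: A * s / m^3

Checking each option against A * s / m^3:
  A. C/m²: ✗ does not match
  B. A/m³: ✗ does not match
  C. C: ✗ does not match
  D. A·s/m³: ✓ matches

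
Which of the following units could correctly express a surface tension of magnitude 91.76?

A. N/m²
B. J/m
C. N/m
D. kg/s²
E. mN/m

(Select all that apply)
C, D, E

surface tension has SI base units: kg / s^2

Checking each option against kg / s^2:
  A. N/m²: ✗ does not match
  B. J/m: ✗ does not match
  C. N/m: ✓ matches
  D. kg/s²: ✓ matches
  E. mN/m: ✓ matches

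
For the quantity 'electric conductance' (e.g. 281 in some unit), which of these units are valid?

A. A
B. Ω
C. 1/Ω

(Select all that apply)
C

electric conductance has SI base units: A^2 * s^3 / (kg * m^2)

Checking each option against A^2 * s^3 / (kg * m^2):
  A. A: ✗ does not match
  B. Ω: ✗ does not match
  C. 1/Ω: ✓ matches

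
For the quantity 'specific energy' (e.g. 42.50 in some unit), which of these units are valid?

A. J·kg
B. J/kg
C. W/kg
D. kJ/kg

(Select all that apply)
B, D

specific energy has SI base units: m^2 / s^2

Checking each option against m^2 / s^2:
  A. J·kg: ✗ does not match
  B. J/kg: ✓ matches
  C. W/kg: ✗ does not match
  D. kJ/kg: ✓ matches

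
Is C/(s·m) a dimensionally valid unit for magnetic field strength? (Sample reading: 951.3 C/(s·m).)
Yes

magnetic field strength has SI base units: A / m
C/(s·m) reduces to the same SI base units, so it is a valid unit for magnetic field strength.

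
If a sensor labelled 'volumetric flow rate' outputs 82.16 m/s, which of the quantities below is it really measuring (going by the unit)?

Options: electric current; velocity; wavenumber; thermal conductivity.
velocity

volumetric flow rate should have units dimensionally equivalent to m^3 / s (e.g. m³/s).
The given unit 'm/s' reduces to m / s. Of the listed options, that is the dimensionality of velocity.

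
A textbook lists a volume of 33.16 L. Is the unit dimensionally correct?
Yes

volume has SI base units: m^3
L reduces to the same SI base units, so it is a valid unit for volume.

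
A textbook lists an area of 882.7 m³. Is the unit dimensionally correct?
No

area has SI base units: m^2
m³ does NOT reduce to m^2; a valid unit for area would be e.g. m².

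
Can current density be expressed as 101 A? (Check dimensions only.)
No

current density has SI base units: A / m^2
A does NOT reduce to A / m^2; a valid unit for current density would be e.g. A/m².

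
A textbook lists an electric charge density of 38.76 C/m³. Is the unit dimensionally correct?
Yes

electric charge density has SI base units: A * s / m^3
C/m³ reduces to the same SI base units, so it is a valid unit for electric charge density.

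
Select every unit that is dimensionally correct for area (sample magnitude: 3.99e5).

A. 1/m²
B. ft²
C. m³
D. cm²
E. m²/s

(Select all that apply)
B, D

area has SI base units: m^2

Checking each option against m^2:
  A. 1/m²: ✗ does not match
  B. ft²: ✓ matches
  C. m³: ✗ does not match
  D. cm²: ✓ matches
  E. m²/s: ✗ does not match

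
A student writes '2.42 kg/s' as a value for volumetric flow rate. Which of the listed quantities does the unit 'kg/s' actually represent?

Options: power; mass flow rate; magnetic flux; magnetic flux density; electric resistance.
mass flow rate

volumetric flow rate should have units dimensionally equivalent to m^3 / s (e.g. m³/s).
The given unit 'kg/s' reduces to kg / s. Of the listed options, that is the dimensionality of mass flow rate.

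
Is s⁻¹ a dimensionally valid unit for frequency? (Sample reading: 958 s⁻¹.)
Yes

frequency has SI base units: 1 / s
s⁻¹ reduces to the same SI base units, so it is a valid unit for frequency.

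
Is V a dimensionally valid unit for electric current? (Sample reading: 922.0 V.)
No

electric current has SI base units: A
V does NOT reduce to A; a valid unit for electric current would be e.g. A.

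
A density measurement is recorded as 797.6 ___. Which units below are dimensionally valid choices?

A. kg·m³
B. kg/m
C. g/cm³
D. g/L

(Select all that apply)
C, D

density has SI base units: kg / m^3

Checking each option against kg / m^3:
  A. kg·m³: ✗ does not match
  B. kg/m: ✗ does not match
  C. g/cm³: ✓ matches
  D. g/L: ✓ matches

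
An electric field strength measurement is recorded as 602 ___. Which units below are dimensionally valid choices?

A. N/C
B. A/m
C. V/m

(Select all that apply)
A, C

electric field strength has SI base units: kg * m / (A * s^3)

Checking each option against kg * m / (A * s^3):
  A. N/C: ✓ matches
  B. A/m: ✗ does not match
  C. V/m: ✓ matches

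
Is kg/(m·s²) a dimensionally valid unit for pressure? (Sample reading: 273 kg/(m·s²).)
Yes

pressure has SI base units: kg / (m * s^2)
kg/(m·s²) reduces to the same SI base units, so it is a valid unit for pressure.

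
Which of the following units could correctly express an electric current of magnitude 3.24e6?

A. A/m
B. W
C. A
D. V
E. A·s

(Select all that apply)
C

electric current has SI base units: A

Checking each option against A:
  A. A/m: ✗ does not match
  B. W: ✗ does not match
  C. A: ✓ matches
  D. V: ✗ does not match
  E. A·s: ✗ does not match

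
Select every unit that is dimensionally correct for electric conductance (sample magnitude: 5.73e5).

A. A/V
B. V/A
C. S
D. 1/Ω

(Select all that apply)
A, C, D

electric conductance has SI base units: A^2 * s^3 / (kg * m^2)

Checking each option against A^2 * s^3 / (kg * m^2):
  A. A/V: ✓ matches
  B. V/A: ✗ does not match
  C. S: ✓ matches
  D. 1/Ω: ✓ matches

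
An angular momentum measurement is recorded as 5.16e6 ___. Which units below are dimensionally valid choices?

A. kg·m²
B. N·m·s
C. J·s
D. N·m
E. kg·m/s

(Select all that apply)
B, C

angular momentum has SI base units: kg * m^2 / s

Checking each option against kg * m^2 / s:
  A. kg·m²: ✗ does not match
  B. N·m·s: ✓ matches
  C. J·s: ✓ matches
  D. N·m: ✗ does not match
  E. kg·m/s: ✗ does not match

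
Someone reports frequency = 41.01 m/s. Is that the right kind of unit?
No

frequency has SI base units: 1 / s
m/s does NOT reduce to 1 / s; a valid unit for frequency would be e.g. Hz.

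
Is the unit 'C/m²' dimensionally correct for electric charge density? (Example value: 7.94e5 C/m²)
No

electric charge density has SI base units: A * s / m^3
C/m² does NOT reduce to A * s / m^3; a valid unit for electric charge density would be e.g. C/m³.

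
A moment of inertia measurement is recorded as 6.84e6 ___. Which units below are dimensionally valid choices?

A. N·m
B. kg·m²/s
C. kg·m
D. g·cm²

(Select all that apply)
D

moment of inertia has SI base units: kg * m^2

Checking each option against kg * m^2:
  A. N·m: ✗ does not match
  B. kg·m²/s: ✗ does not match
  C. kg·m: ✗ does not match
  D. g·cm²: ✓ matches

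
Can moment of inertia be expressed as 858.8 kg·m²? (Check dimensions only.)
Yes

moment of inertia has SI base units: kg * m^2
kg·m² reduces to the same SI base units, so it is a valid unit for moment of inertia.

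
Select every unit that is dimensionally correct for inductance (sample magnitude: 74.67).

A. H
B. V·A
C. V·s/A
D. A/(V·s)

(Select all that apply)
A, C

inductance has SI base units: kg * m^2 / (A^2 * s^2)

Checking each option against kg * m^2 / (A^2 * s^2):
  A. H: ✓ matches
  B. V·A: ✗ does not match
  C. V·s/A: ✓ matches
  D. A/(V·s): ✗ does not match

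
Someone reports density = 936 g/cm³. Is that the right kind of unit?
Yes

density has SI base units: kg / m^3
g/cm³ reduces to the same SI base units, so it is a valid unit for density.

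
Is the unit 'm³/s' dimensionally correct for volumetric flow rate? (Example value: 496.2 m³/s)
Yes

volumetric flow rate has SI base units: m^3 / s
m³/s reduces to the same SI base units, so it is a valid unit for volumetric flow rate.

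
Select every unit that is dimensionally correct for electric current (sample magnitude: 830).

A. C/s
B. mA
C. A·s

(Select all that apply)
A, B

electric current has SI base units: A

Checking each option against A:
  A. C/s: ✓ matches
  B. mA: ✓ matches
  C. A·s: ✗ does not match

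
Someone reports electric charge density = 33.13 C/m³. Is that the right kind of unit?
Yes

electric charge density has SI base units: A * s / m^3
C/m³ reduces to the same SI base units, so it is a valid unit for electric charge density.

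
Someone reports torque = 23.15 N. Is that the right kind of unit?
No

torque has SI base units: kg * m^2 / s^2
N does NOT reduce to kg * m^2 / s^2; a valid unit for torque would be e.g. N·m.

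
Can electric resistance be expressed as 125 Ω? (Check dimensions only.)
Yes

electric resistance has SI base units: kg * m^2 / (A^2 * s^3)
Ω reduces to the same SI base units, so it is a valid unit for electric resistance.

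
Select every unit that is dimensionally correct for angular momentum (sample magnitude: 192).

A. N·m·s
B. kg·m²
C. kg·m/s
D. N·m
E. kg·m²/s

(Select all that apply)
A, E

angular momentum has SI base units: kg * m^2 / s

Checking each option against kg * m^2 / s:
  A. N·m·s: ✓ matches
  B. kg·m²: ✗ does not match
  C. kg·m/s: ✗ does not match
  D. N·m: ✗ does not match
  E. kg·m²/s: ✓ matches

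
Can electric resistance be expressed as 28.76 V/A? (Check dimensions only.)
Yes

electric resistance has SI base units: kg * m^2 / (A^2 * s^3)
V/A reduces to the same SI base units, so it is a valid unit for electric resistance.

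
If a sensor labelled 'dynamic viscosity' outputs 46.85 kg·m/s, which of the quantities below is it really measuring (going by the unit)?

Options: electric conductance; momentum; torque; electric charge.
momentum

dynamic viscosity should have units dimensionally equivalent to kg / (m * s) (e.g. Pa·s).
The given unit 'kg·m/s' reduces to kg * m / s. Of the listed options, that is the dimensionality of momentum.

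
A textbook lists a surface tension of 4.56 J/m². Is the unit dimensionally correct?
Yes

surface tension has SI base units: kg / s^2
J/m² reduces to the same SI base units, so it is a valid unit for surface tension.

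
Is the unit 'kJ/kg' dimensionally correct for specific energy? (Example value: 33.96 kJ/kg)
Yes

specific energy has SI base units: m^2 / s^2
kJ/kg reduces to the same SI base units, so it is a valid unit for specific energy.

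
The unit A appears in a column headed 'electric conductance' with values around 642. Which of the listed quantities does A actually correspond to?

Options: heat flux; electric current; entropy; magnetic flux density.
electric current

electric conductance should have units dimensionally equivalent to A^2 * s^3 / (kg * m^2) (e.g. S).
The given unit 'A' reduces to A. Of the listed options, that is the dimensionality of electric current.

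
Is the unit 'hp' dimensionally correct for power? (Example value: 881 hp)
Yes

power has SI base units: kg * m^2 / s^3
hp reduces to the same SI base units, so it is a valid unit for power.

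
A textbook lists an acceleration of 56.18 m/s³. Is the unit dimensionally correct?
No

acceleration has SI base units: m / s^2
m/s³ does NOT reduce to m / s^2; a valid unit for acceleration would be e.g. m/s².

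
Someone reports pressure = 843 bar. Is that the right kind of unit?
Yes

pressure has SI base units: kg / (m * s^2)
bar reduces to the same SI base units, so it is a valid unit for pressure.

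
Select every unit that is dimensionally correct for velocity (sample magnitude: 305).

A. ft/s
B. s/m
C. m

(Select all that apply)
A

velocity has SI base units: m / s

Checking each option against m / s:
  A. ft/s: ✓ matches
  B. s/m: ✗ does not match
  C. m: ✗ does not match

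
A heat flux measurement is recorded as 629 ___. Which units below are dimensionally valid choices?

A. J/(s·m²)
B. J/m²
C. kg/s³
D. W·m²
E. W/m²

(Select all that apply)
A, C, E

heat flux has SI base units: kg / s^3

Checking each option against kg / s^3:
  A. J/(s·m²): ✓ matches
  B. J/m²: ✗ does not match
  C. kg/s³: ✓ matches
  D. W·m²: ✗ does not match
  E. W/m²: ✓ matches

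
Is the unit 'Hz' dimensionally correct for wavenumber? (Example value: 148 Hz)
No

wavenumber has SI base units: 1 / m
Hz does NOT reduce to 1 / m; a valid unit for wavenumber would be e.g. 1/m.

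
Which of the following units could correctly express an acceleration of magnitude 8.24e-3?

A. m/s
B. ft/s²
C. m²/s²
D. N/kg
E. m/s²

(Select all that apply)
B, D, E

acceleration has SI base units: m / s^2

Checking each option against m / s^2:
  A. m/s: ✗ does not match
  B. ft/s²: ✓ matches
  C. m²/s²: ✗ does not match
  D. N/kg: ✓ matches
  E. m/s²: ✓ matches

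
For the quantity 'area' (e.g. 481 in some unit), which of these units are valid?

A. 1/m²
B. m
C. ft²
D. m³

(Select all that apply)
C

area has SI base units: m^2

Checking each option against m^2:
  A. 1/m²: ✗ does not match
  B. m: ✗ does not match
  C. ft²: ✓ matches
  D. m³: ✗ does not match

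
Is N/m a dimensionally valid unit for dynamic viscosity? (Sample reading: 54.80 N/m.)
No

dynamic viscosity has SI base units: kg / (m * s)
N/m does NOT reduce to kg / (m * s); a valid unit for dynamic viscosity would be e.g. Pa·s.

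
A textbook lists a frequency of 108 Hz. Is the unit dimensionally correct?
Yes

frequency has SI base units: 1 / s
Hz reduces to the same SI base units, so it is a valid unit for frequency.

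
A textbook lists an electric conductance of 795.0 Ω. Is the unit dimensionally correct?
No

electric conductance has SI base units: A^2 * s^3 / (kg * m^2)
Ω does NOT reduce to A^2 * s^3 / (kg * m^2); a valid unit for electric conductance would be e.g. S.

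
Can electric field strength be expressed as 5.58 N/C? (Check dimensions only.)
Yes

electric field strength has SI base units: kg * m / (A * s^3)
N/C reduces to the same SI base units, so it is a valid unit for electric field strength.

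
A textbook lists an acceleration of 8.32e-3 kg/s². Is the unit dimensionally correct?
No

acceleration has SI base units: m / s^2
kg/s² does NOT reduce to m / s^2; a valid unit for acceleration would be e.g. m/s².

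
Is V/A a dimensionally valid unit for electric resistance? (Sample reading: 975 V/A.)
Yes

electric resistance has SI base units: kg * m^2 / (A^2 * s^3)
V/A reduces to the same SI base units, so it is a valid unit for electric resistance.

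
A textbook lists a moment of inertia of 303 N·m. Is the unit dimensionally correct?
No

moment of inertia has SI base units: kg * m^2
N·m does NOT reduce to kg * m^2; a valid unit for moment of inertia would be e.g. kg·m².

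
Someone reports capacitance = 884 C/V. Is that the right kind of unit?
Yes

capacitance has SI base units: A^2 * s^4 / (kg * m^2)
C/V reduces to the same SI base units, so it is a valid unit for capacitance.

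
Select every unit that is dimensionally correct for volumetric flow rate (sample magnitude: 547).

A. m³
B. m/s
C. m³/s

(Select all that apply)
C

volumetric flow rate has SI base units: m^3 / s

Checking each option against m^3 / s:
  A. m³: ✗ does not match
  B. m/s: ✗ does not match
  C. m³/s: ✓ matches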